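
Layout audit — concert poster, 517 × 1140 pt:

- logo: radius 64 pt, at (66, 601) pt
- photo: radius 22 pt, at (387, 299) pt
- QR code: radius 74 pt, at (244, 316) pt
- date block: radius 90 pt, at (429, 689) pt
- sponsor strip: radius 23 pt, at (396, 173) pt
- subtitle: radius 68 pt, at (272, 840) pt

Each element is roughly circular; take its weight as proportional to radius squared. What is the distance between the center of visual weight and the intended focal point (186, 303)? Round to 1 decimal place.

≈ 310.6 pt

r² weights: logo 64² = 4096, photo 22² = 484, QR code 74² = 5476, date block 90² = 8100, sponsor strip 23² = 529, subtitle 68² = 4624. Total = 23309.
Σw·x = 6735900; x̄ = 6735900/23309 ≈ 288.98.
Σw·y = 13893405; ȳ = 13893405/23309 ≈ 596.05.
From (186, 303): dx = 102.98, dy = 293.05, so the distance is √(dx²+dy²) ≈ 310.62.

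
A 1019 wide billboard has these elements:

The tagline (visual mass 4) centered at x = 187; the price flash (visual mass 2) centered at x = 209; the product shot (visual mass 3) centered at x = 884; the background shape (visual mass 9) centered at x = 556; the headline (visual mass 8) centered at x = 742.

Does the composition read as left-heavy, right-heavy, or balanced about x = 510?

right-heavy

Total weight = 4 + 2 + 3 + 9 + 8 = 26.
Σw·x = 4·187 + 2·209 + 3·884 + 9·556 + 8·742 = 14758, so x̄ = 14758/26 ≈ 567.62.
567.6 vs midline 510 → right-heavy.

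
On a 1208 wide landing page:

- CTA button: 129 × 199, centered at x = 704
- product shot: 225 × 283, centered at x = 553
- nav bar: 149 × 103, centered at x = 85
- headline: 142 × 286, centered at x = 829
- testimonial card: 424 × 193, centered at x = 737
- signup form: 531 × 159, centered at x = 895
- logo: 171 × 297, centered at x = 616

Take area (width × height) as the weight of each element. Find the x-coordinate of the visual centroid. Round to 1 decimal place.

Areas → weights: CTA button 129·199 = 25671, product shot 225·283 = 63675, nav bar 149·103 = 15347, headline 142·286 = 40612, testimonial card 424·193 = 81832, signup form 531·159 = 84429, logo 171·297 = 50787; Σw = 362353.
x: moment 255415433 / weight 362353 ≈ 704.88

x ≈ 704.9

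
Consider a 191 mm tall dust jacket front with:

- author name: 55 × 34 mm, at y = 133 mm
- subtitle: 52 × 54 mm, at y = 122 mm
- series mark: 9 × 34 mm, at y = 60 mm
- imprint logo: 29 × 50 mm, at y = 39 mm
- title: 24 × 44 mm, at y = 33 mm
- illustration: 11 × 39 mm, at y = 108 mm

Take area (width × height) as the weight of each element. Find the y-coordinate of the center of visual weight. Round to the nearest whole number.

y ≈ 94

Taking area as weight: author name 55·34 = 1870, subtitle 52·54 = 2808, series mark 9·34 = 306, imprint logo 29·50 = 1450, title 24·44 = 1056, illustration 11·39 = 429. Sum 7919.
y: moment 747376 / weight 7919 ≈ 94.38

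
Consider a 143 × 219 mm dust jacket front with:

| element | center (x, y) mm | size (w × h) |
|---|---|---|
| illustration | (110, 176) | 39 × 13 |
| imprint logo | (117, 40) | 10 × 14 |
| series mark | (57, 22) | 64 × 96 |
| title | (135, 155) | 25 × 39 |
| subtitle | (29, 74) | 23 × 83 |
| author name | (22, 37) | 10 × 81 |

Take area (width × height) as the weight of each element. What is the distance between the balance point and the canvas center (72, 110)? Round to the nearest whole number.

≈ 59 mm

Areas → weights: illustration 39·13 = 507, imprint logo 10·14 = 140, series mark 64·96 = 6144, title 25·39 = 975, subtitle 23·83 = 1909, author name 10·81 = 810; Σw = 10485.
x: moment 627164 / weight 10485 ≈ 59.82
Σw·y = 552361; ȳ = 552361/10485 ≈ 52.68.
From (72, 110): dx = -12.18, dy = -57.32, so the distance is √(dx²+dy²) ≈ 58.60.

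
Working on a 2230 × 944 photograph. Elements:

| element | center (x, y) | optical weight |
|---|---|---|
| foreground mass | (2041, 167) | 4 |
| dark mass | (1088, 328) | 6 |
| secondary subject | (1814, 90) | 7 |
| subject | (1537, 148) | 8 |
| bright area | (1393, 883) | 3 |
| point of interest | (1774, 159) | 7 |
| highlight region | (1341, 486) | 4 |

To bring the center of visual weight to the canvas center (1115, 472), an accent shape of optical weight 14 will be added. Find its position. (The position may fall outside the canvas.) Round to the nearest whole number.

(-182, 1061)

New total weight: (4 + 6 + 7 + 8 + 3 + 7 + 4) + 14 = 53.
x: need Σw·x = 53·1115 = 59095. Existing = 4·2041 + 6·1088 + 7·1814 + 8·1537 + 3·1393 + 7·1774 + 4·1341 = 61647. Remainder -2552 / 14 ≈ -182.29.
y: need Σw·y = 53·472 = 25016. Existing = 4·167 + 6·328 + 7·90 + 8·148 + 3·883 + 7·159 + 4·486 = 10156. Remainder 14860 / 14 ≈ 1061.43.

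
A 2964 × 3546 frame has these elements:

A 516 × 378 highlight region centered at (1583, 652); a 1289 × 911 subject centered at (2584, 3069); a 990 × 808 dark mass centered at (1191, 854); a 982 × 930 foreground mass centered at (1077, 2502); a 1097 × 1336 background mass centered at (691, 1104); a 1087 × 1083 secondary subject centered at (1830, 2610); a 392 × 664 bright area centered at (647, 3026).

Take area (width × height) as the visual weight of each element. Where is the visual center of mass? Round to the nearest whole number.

(1439, 2034)

Areas → weights: highlight region 516·378 = 195048, subject 1289·911 = 1174279, dark mass 990·808 = 799920, foreground mass 982·930 = 913260, background mass 1097·1336 = 1465592, secondary subject 1087·1083 = 1177221, bright area 392·664 = 260288; Σw = 5985608.
x: moment 8614828498 / weight 5985608 ≈ 1439.26
y: moment 12177333613 / weight 5985608 ≈ 2034.44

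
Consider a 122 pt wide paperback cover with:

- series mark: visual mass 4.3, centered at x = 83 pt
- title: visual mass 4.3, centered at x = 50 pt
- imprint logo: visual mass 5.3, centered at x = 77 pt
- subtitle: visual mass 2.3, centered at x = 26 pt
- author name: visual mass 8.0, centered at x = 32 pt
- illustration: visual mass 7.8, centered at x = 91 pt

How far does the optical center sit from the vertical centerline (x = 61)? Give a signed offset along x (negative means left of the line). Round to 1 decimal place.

≈ 1.7 pt

Total weight = 4.3 + 4.3 + 5.3 + 2.3 + 8.0 + 7.8 = 32.0.
x: moment 2005.6 / weight 32.0 ≈ 62.67
Against x = 61, that's 62.67 − 61 = 1.67.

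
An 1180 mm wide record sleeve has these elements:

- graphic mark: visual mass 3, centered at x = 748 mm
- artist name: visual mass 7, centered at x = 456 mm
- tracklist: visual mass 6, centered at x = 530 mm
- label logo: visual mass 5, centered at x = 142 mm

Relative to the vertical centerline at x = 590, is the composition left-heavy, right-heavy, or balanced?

left-heavy

Total weight = 3 + 7 + 6 + 5 = 21.
x-moment: 3·748 + 7·456 + 6·530 + 5·142 = 9326; centroid 9326/21 ≈ 444.10.
444.1 lies left of the midline 590, so the layout is left-heavy.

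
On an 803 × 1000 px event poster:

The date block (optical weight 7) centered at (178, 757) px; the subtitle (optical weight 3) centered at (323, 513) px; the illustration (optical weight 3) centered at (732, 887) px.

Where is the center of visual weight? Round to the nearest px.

Σw = 7 + 3 + 3 = 13.
x: (7·178 + 3·323 + 3·732) / 13 = 4411 / 13 ≈ 339.31
y: (7·757 + 3·513 + 3·887) / 13 = 9499 / 13 ≈ 730.69

(339, 731)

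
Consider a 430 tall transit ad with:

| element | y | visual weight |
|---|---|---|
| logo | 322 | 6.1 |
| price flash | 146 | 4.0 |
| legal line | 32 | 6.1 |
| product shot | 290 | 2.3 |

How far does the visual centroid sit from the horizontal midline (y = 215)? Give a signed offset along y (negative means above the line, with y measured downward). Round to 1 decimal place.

≈ -30.7

Weights sum to 6.1 + 4.0 + 6.1 + 2.3 = 18.5.
Σw·y = 6.1·322 + 4.0·146 + 6.1·32 + 2.3·290 = 3410.4, so ȳ = 3410.4/18.5 ≈ 184.35.
Against y = 215, that's 184.35 − 215 = -30.65.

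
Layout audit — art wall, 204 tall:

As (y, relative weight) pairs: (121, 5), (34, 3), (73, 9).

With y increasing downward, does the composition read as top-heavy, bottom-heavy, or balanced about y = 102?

top-heavy

Weights sum to 5 + 3 + 9 = 17.
y-moment: 5·121 + 3·34 + 9·73 = 1364; centroid 1364/17 ≈ 80.24.
Since 80.2 is above (smaller y than) 102, the composition reads top-heavy.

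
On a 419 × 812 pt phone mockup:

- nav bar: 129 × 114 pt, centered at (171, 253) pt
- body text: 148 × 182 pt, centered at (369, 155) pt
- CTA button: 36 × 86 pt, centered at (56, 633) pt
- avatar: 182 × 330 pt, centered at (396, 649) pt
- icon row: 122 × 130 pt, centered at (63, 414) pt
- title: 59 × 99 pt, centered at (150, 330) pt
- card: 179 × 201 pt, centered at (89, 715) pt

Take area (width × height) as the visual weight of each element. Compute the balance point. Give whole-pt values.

(255, 511)

Areas → weights: nav bar 129·114 = 14706, body text 148·182 = 26936, CTA button 36·86 = 3096, avatar 182·330 = 60060, icon row 122·130 = 15860, title 59·99 = 5841, card 179·201 = 35979; Σw = 162478.
x: moment 41488707 / weight 162478 ≈ 255.35
Σw·y = 83052961; ȳ = 83052961/162478 ≈ 511.16.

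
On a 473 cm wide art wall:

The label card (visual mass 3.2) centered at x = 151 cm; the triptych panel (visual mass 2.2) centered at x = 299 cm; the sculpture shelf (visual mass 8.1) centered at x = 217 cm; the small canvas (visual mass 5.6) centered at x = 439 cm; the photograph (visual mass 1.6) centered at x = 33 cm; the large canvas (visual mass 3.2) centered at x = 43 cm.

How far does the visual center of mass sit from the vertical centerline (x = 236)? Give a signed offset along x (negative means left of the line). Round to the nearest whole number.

≈ -4 cm

Weights sum to 3.2 + 2.2 + 8.1 + 5.6 + 1.6 + 3.2 = 23.9.
Σw·x = 5547.5; x̄ = 5547.5/23.9 ≈ 232.11.
Against x = 236, that's 232.11 − 236 = -3.89.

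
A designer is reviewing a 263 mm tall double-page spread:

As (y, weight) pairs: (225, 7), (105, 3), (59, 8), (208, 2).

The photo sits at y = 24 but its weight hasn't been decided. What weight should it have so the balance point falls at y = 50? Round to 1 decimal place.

w ≈ 68.4

Fixed elements: Σw = 7 + 3 + 8 + 2 = 20, Σw·y = 7·225 + 3·105 + 8·59 + 2·208 = 2778.
Set Σw·y/Σw = 50: (2778 + 24w) = 50·(20 + w).
Solving: w = (50·20 − 2778) / (24 − 50) = -1778 / -26 ≈ 68.38.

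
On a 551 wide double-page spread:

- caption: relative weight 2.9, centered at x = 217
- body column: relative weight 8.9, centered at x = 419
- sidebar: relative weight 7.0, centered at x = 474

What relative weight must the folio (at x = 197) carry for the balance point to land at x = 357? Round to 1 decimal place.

Known weights sum to 2.9 + 8.9 + 7.0 = 18.8; their moment is 2.9·217 + 8.9·419 + 7.0·474 = 7676.4.
Set Σw·x/Σw = 357: (7676.4 + 197w) = 357·(18.8 + w).
So w = (357·18.8 − 7676.4)/(197 − 357) = -964.8/-160 ≈ 6.03.

w ≈ 6.0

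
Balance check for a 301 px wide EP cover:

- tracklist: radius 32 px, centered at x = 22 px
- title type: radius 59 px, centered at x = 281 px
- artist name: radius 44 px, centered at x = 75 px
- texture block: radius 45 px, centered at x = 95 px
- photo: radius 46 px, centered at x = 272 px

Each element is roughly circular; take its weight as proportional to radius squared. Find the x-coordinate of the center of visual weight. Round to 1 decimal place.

x ≈ 180.9

Weights ∝ r²: tracklist 32² = 1024, title type 59² = 3481, artist name 44² = 1936, texture block 45² = 2025, photo 46² = 2116; Σw = 10582.
x: (1024·22 + 3481·281 + 1936·75 + 2025·95 + 2116·272) / 10582 = 1913816 / 10582 ≈ 180.86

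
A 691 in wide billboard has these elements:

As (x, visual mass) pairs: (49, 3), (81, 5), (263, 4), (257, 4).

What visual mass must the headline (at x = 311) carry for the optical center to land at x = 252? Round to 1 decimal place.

Existing Σw = 16 (3 + 5 + 4 + 4); existing moment 3·49 + 5·81 + 4·263 + 4·257 = 2632.
Set Σw·x/Σw = 252: (2632 + 311w) = 252·(16 + w).
Rearranging, w·(311 − 252) = 252·16 − 2632 = 1400, so w ≈ 1400/59 = 23.73.

w ≈ 23.7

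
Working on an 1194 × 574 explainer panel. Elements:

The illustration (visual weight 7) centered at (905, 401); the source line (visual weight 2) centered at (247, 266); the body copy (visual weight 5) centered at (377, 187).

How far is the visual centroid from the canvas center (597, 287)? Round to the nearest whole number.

Σw = 7 + 2 + 5 = 14.
x: (7·905 + 2·247 + 5·377) / 14 = 8714 / 14 ≈ 622.43
y: (7·401 + 2·266 + 5·187) / 14 = 4274 / 14 ≈ 305.29
From (597, 287): dx = 25.43, dy = 18.29, so the distance is √(dx²+dy²) ≈ 31.32.

≈ 31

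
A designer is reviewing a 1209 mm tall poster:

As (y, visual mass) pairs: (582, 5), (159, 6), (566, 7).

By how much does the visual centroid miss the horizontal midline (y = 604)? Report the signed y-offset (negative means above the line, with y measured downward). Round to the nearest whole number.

Weights sum to 5 + 6 + 7 = 18.
Σw·y = 5·582 + 6·159 + 7·566 = 7826, so ȳ = 7826/18 ≈ 434.78.
Against y = 604, that's 434.78 − 604 = -169.22.

≈ -169 mm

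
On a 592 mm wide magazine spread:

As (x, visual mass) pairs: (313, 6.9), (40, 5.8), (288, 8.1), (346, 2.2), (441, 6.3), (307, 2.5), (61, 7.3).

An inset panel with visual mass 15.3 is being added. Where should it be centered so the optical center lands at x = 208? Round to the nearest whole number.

x ≈ 120

New total weight: (6.9 + 5.8 + 8.1 + 2.2 + 6.3 + 2.5 + 7.3) + 15.3 = 54.4.
x: target moment 54.4×208 = 11315.2; current 6.9·313 + 5.8·40 + 8.1·288 + 2.2·346 + 6.3·441 + 2.5·307 + 7.3·61 = 9476.8; the inset panel supplies 1838.4, so x = 1838.4/15.3 ≈ 120.16.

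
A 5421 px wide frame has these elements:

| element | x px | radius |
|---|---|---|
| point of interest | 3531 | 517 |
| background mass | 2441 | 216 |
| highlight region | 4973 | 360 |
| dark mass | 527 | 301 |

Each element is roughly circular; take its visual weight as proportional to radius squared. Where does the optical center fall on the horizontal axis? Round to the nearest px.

r² weights: point of interest 517² = 267289, background mass 216² = 46656, highlight region 360² = 129600, dark mass 301² = 90601. Total = 534146.
Σw·x = 267289·3531 + 46656·2441 + 129600·4973 + 90601·527 = 1749932282, so x̄ = 1749932282/534146 ≈ 3276.13.

x ≈ 3276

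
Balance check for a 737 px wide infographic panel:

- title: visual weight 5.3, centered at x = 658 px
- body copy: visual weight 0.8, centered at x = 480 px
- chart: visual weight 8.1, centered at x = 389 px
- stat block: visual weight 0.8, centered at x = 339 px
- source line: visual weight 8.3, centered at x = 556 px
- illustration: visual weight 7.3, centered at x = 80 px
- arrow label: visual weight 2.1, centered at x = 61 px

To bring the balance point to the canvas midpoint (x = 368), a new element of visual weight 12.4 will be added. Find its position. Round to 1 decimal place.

New total weight: (5.3 + 0.8 + 8.1 + 0.8 + 8.3 + 7.3 + 2.1) + 12.4 = 45.1.
Along x: (12620.4 + 12.4·x) / 45.1 = 368 (existing moment 5.3·658 + 0.8·480 + 8.1·389 + 0.8·339 + 8.3·556 + 7.3·80 + 2.1·61 = 12620.4) ⇒ x = (16596.8 − 12620.4) / 12.4 ≈ 320.68.

x ≈ 320.7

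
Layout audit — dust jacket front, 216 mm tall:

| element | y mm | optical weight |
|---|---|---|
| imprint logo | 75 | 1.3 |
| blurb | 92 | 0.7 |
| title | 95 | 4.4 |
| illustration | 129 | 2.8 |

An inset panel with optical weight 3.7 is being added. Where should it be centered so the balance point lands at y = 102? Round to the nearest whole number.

y ≈ 101

After adding the inset panel, total weight = 1.3 + 0.7 + 4.4 + 2.8 + 3.7 = 12.9.
Along y: (941.1 + 3.7·y) / 12.9 = 102 (existing moment 1.3·75 + 0.7·92 + 4.4·95 + 2.8·129 = 941.1) ⇒ y = (1315.8 − 941.1) / 3.7 ≈ 101.27.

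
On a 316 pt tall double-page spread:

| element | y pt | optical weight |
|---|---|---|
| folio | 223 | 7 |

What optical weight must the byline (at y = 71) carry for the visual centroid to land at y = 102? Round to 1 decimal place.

Known: weight 7 with moment 7·223 = 1561.
Set Σw·y/Σw = 102: (1561 + 71w) = 102·(7 + w).
So w = (102·7 − 1561)/(71 − 102) = -847/-31 ≈ 27.32.

w ≈ 27.3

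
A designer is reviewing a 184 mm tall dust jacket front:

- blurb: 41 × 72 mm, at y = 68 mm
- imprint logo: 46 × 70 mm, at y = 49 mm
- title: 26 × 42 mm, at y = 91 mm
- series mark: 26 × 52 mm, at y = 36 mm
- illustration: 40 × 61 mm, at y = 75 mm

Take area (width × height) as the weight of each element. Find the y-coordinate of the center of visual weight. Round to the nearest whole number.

Areas: blurb 41·72 = 2952, imprint logo 46·70 = 3220, title 26·42 = 1092, series mark 26·52 = 1352, illustration 40·61 = 2440. Total weight = 11056.
Σw·y = 2952·68 + 3220·49 + 1092·91 + 1352·36 + 2440·75 = 689560, so ȳ = 689560/11056 ≈ 62.37.

y ≈ 62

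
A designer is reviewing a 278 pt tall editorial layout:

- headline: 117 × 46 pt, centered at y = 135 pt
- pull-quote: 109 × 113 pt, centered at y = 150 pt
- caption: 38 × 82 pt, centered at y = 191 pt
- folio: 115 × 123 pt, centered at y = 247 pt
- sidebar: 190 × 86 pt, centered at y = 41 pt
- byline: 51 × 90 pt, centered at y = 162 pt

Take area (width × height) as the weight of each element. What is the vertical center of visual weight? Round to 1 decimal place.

y ≈ 144.5

Taking area as weight: headline 117·46 = 5382, pull-quote 109·113 = 12317, caption 38·82 = 3116, folio 115·123 = 14145, sidebar 190·86 = 16340, byline 51·90 = 4590. Sum 55890.
y: moment 8076611 / weight 55890 ≈ 144.51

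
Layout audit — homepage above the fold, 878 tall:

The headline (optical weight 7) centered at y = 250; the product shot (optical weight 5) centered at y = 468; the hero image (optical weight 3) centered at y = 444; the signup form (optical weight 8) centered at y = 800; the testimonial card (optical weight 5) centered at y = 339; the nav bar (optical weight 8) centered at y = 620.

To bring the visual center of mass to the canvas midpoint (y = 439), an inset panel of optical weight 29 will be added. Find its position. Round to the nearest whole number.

y ≈ 347

New total weight: (7 + 5 + 3 + 8 + 5 + 8) + 29 = 65.
y: target moment 65×439 = 28535; current 7·250 + 5·468 + 3·444 + 8·800 + 5·339 + 8·620 = 18477; the inset panel supplies 10058, so y = 10058/29 ≈ 346.83.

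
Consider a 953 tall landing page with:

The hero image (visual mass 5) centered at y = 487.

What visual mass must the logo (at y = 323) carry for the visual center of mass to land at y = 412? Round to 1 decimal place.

w ≈ 4.2

Known: weight 5 with moment 5·487 = 2435.
Set Σw·y/Σw = 412: (2435 + 323w) = 412·(5 + w).
So w = (412·5 − 2435)/(323 − 412) = -375/-89 ≈ 4.21.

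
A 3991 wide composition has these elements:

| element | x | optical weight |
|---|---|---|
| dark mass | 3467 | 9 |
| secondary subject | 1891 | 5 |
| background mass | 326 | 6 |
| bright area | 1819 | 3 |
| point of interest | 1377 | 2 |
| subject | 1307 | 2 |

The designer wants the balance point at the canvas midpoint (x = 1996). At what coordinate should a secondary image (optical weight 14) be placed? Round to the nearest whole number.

After adding the secondary image, total weight = 9 + 5 + 6 + 3 + 2 + 2 + 14 = 41.
x: target moment 41×1996 = 81836; current 9·3467 + 5·1891 + 6·326 + 3·1819 + 2·1377 + 2·1307 = 53439; the secondary image supplies 28397, so x = 28397/14 ≈ 2028.36.

x ≈ 2028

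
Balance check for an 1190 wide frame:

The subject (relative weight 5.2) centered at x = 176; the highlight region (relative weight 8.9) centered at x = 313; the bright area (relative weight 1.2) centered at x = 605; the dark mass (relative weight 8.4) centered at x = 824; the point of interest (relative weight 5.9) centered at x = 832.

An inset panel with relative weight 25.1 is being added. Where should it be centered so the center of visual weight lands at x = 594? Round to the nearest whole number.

x ≈ 647

With the inset panel, Σw becomes 5.2 + 8.9 + 1.2 + 8.4 + 5.9 + 25.1 = 54.7.
Along x: (16257.3 + 25.1·x) / 54.7 = 594 (existing moment 5.2·176 + 8.9·313 + 1.2·605 + 8.4·824 + 5.9·832 = 16257.3) ⇒ x = (32491.8 − 16257.3) / 25.1 ≈ 646.79.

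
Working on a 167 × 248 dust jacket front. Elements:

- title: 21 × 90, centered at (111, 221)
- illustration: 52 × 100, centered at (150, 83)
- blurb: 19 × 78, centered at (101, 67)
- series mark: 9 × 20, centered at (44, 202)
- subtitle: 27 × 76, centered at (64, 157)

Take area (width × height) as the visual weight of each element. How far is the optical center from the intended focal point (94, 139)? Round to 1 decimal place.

≈ 30.3

Areas: title 21·90 = 1890, illustration 52·100 = 5200, blurb 19·78 = 1482, series mark 9·20 = 180, subtitle 27·76 = 2052. Total weight = 10804.
x: (1890·111 + 5200·150 + 1482·101 + 180·44 + 2052·64) / 10804 = 1278720 / 10804 ≈ 118.36
y: (1890·221 + 5200·83 + 1482·67 + 180·202 + 2052·157) / 10804 = 1307108 / 10804 ≈ 120.98
Relative to (94, 139): Δ = (24.36, -18.02); |Δ| = √(24.36² + -18.02²) ≈ 30.30.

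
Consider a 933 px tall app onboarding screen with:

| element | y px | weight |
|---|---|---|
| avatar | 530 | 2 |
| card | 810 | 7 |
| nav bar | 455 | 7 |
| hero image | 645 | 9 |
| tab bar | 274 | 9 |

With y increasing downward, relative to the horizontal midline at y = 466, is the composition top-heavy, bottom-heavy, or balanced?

Weights sum to 2 + 7 + 7 + 9 + 9 = 34.
y-moment: 2·530 + 7·810 + 7·455 + 9·645 + 9·274 = 18186; centroid 18186/34 ≈ 534.88.
534.9 lies below (larger y than) the midline 466, so the layout is bottom-heavy.

bottom-heavy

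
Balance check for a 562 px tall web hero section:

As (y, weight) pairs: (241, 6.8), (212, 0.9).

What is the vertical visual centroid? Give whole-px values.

y ≈ 238

Weights sum to 6.8 + 0.9 = 7.7.
y: (6.8·241 + 0.9·212) / 7.7 = 1829.6 / 7.7 ≈ 237.61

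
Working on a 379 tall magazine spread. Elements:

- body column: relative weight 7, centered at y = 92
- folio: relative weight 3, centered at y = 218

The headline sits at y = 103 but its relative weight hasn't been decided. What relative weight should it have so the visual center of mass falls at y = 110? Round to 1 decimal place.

Existing Σw = 10 (7 + 3); existing moment 7·92 + 3·218 = 1298.
Set Σw·y/Σw = 110: (1298 + 103w) = 110·(10 + w).
Solving: w = (110·10 − 1298) / (103 − 110) = -198 / -7 ≈ 28.29.

w ≈ 28.3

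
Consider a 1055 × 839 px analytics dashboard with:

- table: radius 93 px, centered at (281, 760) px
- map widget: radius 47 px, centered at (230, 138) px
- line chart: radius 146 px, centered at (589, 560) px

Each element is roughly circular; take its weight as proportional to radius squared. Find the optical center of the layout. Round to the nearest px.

r² weights: table 93² = 8649, map widget 47² = 2209, line chart 146² = 21316. Total = 32174.
Σw·x = 8649·281 + 2209·230 + 21316·589 = 15493563, so x̄ = 15493563/32174 ≈ 481.56.
Σw·y = 8649·760 + 2209·138 + 21316·560 = 18815042, so ȳ = 18815042/32174 ≈ 584.79.

(482, 585)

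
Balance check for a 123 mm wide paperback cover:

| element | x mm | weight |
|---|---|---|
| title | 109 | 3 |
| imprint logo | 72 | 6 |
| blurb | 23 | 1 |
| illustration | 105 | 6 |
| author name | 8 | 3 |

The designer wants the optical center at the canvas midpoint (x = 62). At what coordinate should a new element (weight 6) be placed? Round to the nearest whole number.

With the new element, Σw becomes 3 + 6 + 1 + 6 + 3 + 6 = 25.
x: target moment 25×62 = 1550; current 3·109 + 6·72 + 1·23 + 6·105 + 3·8 = 1436; the new element supplies 114, so x = 114/6 ≈ 19.00.

x ≈ 19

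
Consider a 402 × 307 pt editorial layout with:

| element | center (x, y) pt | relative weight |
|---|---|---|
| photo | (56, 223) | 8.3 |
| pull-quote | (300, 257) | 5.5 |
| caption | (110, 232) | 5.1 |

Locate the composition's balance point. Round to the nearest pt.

Total weight = 8.3 + 5.5 + 5.1 = 18.9.
Σw·x = 8.3·56 + 5.5·300 + 5.1·110 = 2675.8, so x̄ = 2675.8/18.9 ≈ 141.58.
Σw·y = 8.3·223 + 5.5·257 + 5.1·232 = 4447.6, so ȳ = 4447.6/18.9 ≈ 235.32.

(142, 235)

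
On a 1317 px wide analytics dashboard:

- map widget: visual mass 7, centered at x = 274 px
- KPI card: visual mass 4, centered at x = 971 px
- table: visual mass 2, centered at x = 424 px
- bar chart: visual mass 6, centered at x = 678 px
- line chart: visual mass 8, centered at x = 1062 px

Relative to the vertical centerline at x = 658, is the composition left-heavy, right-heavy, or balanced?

Σw = 7 + 4 + 2 + 6 + 8 = 27.
x: (7·274 + 4·971 + 2·424 + 6·678 + 8·1062) / 27 = 19214 / 27 ≈ 711.63
711.6 vs midline 658 → right-heavy.

right-heavy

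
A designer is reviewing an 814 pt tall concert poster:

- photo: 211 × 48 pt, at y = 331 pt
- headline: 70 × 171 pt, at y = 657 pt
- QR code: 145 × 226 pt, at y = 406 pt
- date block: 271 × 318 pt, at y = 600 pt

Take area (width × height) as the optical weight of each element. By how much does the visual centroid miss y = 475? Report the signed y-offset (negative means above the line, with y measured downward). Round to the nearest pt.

≈ 65 pt

Areas: photo 211·48 = 10128, headline 70·171 = 11970, QR code 145·226 = 32770, date block 271·318 = 86178. Total weight = 141046.
y-moment: 10128·331 + 11970·657 + 32770·406 + 86178·600 = 76228078; centroid 76228078/141046 ≈ 540.45.
Difference: 540.45 − 475 ≈ 65.45.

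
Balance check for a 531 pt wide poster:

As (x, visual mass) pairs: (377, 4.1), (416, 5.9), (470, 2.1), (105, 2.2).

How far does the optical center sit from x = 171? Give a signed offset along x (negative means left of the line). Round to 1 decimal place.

Weights sum to 4.1 + 5.9 + 2.1 + 2.2 = 14.3.
Σw·x = 4.1·377 + 5.9·416 + 2.1·470 + 2.2·105 = 5218.1, so x̄ = 5218.1/14.3 ≈ 364.90.
Against x = 171, that's 364.90 − 171 = 193.90.

≈ 193.9 pt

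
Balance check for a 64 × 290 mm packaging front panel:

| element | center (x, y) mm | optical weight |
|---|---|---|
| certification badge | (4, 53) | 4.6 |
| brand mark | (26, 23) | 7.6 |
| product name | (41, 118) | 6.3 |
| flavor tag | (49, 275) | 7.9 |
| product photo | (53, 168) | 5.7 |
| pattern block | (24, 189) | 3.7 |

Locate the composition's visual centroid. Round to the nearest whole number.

(35, 139)

Σw = 4.6 + 7.6 + 6.3 + 7.9 + 5.7 + 3.7 = 35.8.
x: (4.6·4 + 7.6·26 + 6.3·41 + 7.9·49 + 5.7·53 + 3.7·24) / 35.8 = 1252.3 / 35.8 ≈ 34.98
y: (4.6·53 + 7.6·23 + 6.3·118 + 7.9·275 + 5.7·168 + 3.7·189) / 35.8 = 4991.4 / 35.8 ≈ 139.42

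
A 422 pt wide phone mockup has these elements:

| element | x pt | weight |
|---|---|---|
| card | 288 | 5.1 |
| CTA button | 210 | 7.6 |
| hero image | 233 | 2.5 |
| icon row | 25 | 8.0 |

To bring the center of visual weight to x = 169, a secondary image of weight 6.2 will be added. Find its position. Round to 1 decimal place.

x ≈ 180.9

After adding the secondary image, total weight = 5.1 + 7.6 + 2.5 + 8.0 + 6.2 = 29.4.
Along x: (3847.3 + 6.2·x) / 29.4 = 169 (existing moment 5.1·288 + 7.6·210 + 2.5·233 + 8.0·25 = 3847.3) ⇒ x = (4968.6 − 3847.3) / 6.2 ≈ 180.85.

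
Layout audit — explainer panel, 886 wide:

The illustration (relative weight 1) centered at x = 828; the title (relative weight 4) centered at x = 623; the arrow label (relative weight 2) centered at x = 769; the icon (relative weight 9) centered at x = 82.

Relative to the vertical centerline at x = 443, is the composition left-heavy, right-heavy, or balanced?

left-heavy

Weights sum to 1 + 4 + 2 + 9 = 16.
x: (1·828 + 4·623 + 2·769 + 9·82) / 16 = 5596 / 16 ≈ 349.75
349.8 lies left of the midline 443, so the layout is left-heavy.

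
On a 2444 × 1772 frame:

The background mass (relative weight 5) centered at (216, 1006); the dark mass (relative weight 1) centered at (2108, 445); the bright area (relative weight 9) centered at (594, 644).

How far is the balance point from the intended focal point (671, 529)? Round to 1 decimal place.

≈ 244.7

Total weight = 5 + 1 + 9 = 15.
x-moment: 5·216 + 1·2108 + 9·594 = 8534; centroid 8534/15 ≈ 568.93.
y-moment: 5·1006 + 1·445 + 9·644 = 11271; centroid 11271/15 ≈ 751.40.
From (671, 529): dx = -102.07, dy = 222.40, so the distance is √(dx²+dy²) ≈ 244.70.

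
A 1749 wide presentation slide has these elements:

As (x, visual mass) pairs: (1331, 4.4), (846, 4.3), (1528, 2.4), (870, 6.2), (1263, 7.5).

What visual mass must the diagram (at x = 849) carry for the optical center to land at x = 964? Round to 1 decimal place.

Known weights sum to 4.4 + 4.3 + 2.4 + 6.2 + 7.5 = 24.8; their moment is 4.4·1331 + 4.3·846 + 2.4·1528 + 6.2·870 + 7.5·1263 = 28027.9.
Balance at x = 964 requires (28027.9 + w·849) / (24.8 + w) = 964.
Solving: w = (964·24.8 − 28027.9) / (849 − 964) = -4120.7 / -115 ≈ 35.83.

w ≈ 35.8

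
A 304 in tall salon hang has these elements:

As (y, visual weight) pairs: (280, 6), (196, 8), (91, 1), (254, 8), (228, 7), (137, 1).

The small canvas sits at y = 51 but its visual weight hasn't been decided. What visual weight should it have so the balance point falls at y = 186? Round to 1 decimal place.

Fixed elements: Σw = 6 + 8 + 1 + 8 + 7 + 1 = 31, Σw·y = 6·280 + 8·196 + 1·91 + 8·254 + 7·228 + 1·137 = 7104.
Balance at y = 186 requires (7104 + w·51) / (31 + w) = 186.
Rearranging, w·(51 − 186) = 186·31 − 7104 = -1338, so w ≈ -1338/-135 = 9.91.

w ≈ 9.9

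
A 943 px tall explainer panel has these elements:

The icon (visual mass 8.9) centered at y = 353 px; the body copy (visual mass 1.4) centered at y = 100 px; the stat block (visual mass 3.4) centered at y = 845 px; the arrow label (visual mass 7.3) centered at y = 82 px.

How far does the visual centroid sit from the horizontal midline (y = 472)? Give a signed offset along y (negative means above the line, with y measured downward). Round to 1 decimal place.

Total weight = 8.9 + 1.4 + 3.4 + 7.3 = 21.0.
Σw·y = 8.9·353 + 1.4·100 + 3.4·845 + 7.3·82 = 6753.3, so ȳ = 6753.3/21.0 ≈ 321.59.
Against y = 472, that's 321.59 − 472 = -150.41.

≈ -150.4 px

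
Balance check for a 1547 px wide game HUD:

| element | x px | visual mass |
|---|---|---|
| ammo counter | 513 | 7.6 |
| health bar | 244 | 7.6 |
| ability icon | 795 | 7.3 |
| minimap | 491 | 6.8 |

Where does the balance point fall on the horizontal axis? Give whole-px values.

x ≈ 508

Σw = 7.6 + 7.6 + 7.3 + 6.8 = 29.3.
Σw·x = 7.6·513 + 7.6·244 + 7.3·795 + 6.8·491 = 14895.5, so x̄ = 14895.5/29.3 ≈ 508.38.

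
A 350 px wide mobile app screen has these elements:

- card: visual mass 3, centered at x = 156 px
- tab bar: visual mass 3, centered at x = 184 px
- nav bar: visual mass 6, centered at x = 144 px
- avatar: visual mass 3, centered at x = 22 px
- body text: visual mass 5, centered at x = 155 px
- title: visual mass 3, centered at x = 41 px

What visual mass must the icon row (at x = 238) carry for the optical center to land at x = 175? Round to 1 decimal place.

w ≈ 18.7

Known weights sum to 3 + 3 + 6 + 3 + 5 + 3 = 23; their moment is 3·156 + 3·184 + 6·144 + 3·22 + 5·155 + 3·41 = 2848.
For the centroid to hit 175: (2848 + w·238) / (23 + w) = 175.
Solving: w = (175·23 − 2848) / (238 − 175) = 1177 / 63 ≈ 18.68.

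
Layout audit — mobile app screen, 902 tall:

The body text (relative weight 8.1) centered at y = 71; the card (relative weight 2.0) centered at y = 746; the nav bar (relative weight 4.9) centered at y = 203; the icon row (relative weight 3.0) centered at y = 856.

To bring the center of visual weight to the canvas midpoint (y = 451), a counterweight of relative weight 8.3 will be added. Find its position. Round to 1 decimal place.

New total weight: (8.1 + 2.0 + 4.9 + 3.0) + 8.3 = 26.3.
y: target moment 26.3×451 = 11861.3; current 8.1·71 + 2.0·746 + 4.9·203 + 3.0·856 = 5629.8; the counterweight supplies 6231.5, so y = 6231.5/8.3 ≈ 750.78.

y ≈ 750.8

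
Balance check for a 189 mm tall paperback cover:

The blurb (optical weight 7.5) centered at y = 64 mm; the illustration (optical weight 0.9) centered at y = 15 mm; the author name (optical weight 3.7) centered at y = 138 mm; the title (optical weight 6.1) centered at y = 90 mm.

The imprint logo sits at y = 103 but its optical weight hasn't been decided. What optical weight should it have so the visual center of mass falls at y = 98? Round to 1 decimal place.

Fixed elements: Σw = 7.5 + 0.9 + 3.7 + 6.1 = 18.2, Σw·y = 7.5·64 + 0.9·15 + 3.7·138 + 6.1·90 = 1553.1.
Set Σw·y/Σw = 98: (1553.1 + 103w) = 98·(18.2 + w).
So w = (98·18.2 − 1553.1)/(103 − 98) = 230.5/5 ≈ 46.10.

w ≈ 46.1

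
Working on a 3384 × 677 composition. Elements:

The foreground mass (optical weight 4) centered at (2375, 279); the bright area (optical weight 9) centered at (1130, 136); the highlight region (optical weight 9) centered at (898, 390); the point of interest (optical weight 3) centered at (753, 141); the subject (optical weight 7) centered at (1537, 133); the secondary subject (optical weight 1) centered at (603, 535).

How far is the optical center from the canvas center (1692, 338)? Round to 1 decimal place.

Σw = 4 + 9 + 9 + 3 + 7 + 1 = 33.
x: (4·2375 + 9·1130 + 9·898 + 3·753 + 7·1537 + 1·603) / 33 = 41373 / 33 ≈ 1253.73
y: (4·279 + 9·136 + 9·390 + 3·141 + 7·133 + 1·535) / 33 = 7739 / 33 ≈ 234.52
Offset from (1692, 338): Δx ≈ -438.27, Δy ≈ -103.48; distance = √(Δx² + Δy²) ≈ 450.32.

≈ 450.3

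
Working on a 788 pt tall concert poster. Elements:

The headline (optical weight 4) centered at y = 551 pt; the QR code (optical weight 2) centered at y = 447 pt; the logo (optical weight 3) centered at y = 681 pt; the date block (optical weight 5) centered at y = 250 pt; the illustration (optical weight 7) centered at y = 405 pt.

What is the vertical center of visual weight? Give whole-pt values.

Weights sum to 4 + 2 + 3 + 5 + 7 = 21.
y-moment: 4·551 + 2·447 + 3·681 + 5·250 + 7·405 = 9226; centroid 9226/21 ≈ 439.33.

y ≈ 439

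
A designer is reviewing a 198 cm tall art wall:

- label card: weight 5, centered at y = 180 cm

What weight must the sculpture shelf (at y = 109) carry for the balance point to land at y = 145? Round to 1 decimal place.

Known: weight 5 with moment 5·180 = 900.
Balance at y = 145 requires (900 + w·109) / (5 + w) = 145.
So w = (145·5 − 900)/(109 − 145) = -175/-36 ≈ 4.86.

w ≈ 4.9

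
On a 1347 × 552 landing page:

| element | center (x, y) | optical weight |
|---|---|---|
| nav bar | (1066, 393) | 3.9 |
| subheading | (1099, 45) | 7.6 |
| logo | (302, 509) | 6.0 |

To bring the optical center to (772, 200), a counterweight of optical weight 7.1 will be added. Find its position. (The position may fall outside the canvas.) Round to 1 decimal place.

After adding the counterweight, total weight = 3.9 + 7.6 + 6.0 + 7.1 = 24.6.
x: need Σw·x = 24.6·772 = 18991.2. Existing = 3.9·1066 + 7.6·1099 + 6.0·302 = 14321.8. Remainder 4669.4 / 7.1 ≈ 657.66.
y: need Σw·y = 24.6·200 = 4920.0. Existing = 3.9·393 + 7.6·45 + 6.0·509 = 4928.7. Remainder -8.7 / 7.1 ≈ -1.23.

(657.7, -1.2)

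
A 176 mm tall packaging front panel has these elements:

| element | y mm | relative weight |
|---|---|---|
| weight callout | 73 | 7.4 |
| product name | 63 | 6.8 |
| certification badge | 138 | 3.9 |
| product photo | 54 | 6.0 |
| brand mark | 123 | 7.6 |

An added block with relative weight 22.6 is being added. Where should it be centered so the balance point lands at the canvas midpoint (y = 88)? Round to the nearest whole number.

y ≈ 89

With the added block, Σw becomes 7.4 + 6.8 + 3.9 + 6.0 + 7.6 + 22.6 = 54.3.
y: need Σw·y = 54.3·88 = 4778.4. Existing = 7.4·73 + 6.8·63 + 3.9·138 + 6.0·54 + 7.6·123 = 2765.6. Remainder 2012.8 / 22.6 ≈ 89.06.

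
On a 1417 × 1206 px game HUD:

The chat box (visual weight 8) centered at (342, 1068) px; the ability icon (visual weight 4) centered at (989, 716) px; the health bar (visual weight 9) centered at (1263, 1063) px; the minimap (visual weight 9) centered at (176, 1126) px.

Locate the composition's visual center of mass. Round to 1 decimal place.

(654.8, 1037.0)

Weights sum to 8 + 4 + 9 + 9 = 30.
Σw·x = 8·342 + 4·989 + 9·1263 + 9·176 = 19643, so x̄ = 19643/30 ≈ 654.77.
Σw·y = 8·1068 + 4·716 + 9·1063 + 9·1126 = 31109, so ȳ = 31109/30 ≈ 1036.97.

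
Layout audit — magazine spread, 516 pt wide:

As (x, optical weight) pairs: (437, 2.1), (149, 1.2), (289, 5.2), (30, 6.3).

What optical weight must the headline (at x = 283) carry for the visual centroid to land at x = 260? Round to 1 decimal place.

Known weights sum to 2.1 + 1.2 + 5.2 + 6.3 = 14.8; their moment is 2.1·437 + 1.2·149 + 5.2·289 + 6.3·30 = 2788.3.
Balance at x = 260 requires (2788.3 + w·283) / (14.8 + w) = 260.
So w = (260·14.8 − 2788.3)/(283 − 260) = 1059.7/23 ≈ 46.07.

w ≈ 46.1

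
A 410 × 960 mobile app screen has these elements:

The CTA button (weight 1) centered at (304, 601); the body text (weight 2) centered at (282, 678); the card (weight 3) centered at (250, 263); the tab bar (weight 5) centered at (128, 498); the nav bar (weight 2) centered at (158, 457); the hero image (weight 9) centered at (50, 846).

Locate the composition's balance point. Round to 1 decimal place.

Σw = 1 + 2 + 3 + 5 + 2 + 9 = 22.
x: moment 3024 / weight 22 ≈ 137.45
y: moment 13764 / weight 22 ≈ 625.64

(137.5, 625.6)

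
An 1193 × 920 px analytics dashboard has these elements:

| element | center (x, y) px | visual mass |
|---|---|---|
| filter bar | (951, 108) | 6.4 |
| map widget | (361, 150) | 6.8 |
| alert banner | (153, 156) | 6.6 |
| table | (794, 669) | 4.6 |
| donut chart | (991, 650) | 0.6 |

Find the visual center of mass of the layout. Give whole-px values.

(552, 248)

Total weight = 6.4 + 6.8 + 6.6 + 4.6 + 0.6 = 25.0.
x-moment: 6.4·951 + 6.8·361 + 6.6·153 + 4.6·794 + 0.6·991 = 13798.0; centroid 13798.0/25.0 ≈ 551.92.
y-moment: 6.4·108 + 6.8·150 + 6.6·156 + 4.6·669 + 0.6·650 = 6208.2; centroid 6208.2/25.0 ≈ 248.33.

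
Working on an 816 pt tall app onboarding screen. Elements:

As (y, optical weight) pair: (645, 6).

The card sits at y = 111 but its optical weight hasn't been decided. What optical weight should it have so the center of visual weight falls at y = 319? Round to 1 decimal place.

Known: weight 6 with moment 6·645 = 3870.
Set Σw·y/Σw = 319: (3870 + 111w) = 319·(6 + w).
So w = (319·6 − 3870)/(111 − 319) = -1956/-208 ≈ 9.40.

w ≈ 9.4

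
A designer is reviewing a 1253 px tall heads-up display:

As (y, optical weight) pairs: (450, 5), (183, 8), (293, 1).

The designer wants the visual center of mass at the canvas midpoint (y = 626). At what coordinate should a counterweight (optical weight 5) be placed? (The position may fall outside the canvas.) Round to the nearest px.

With the counterweight, Σw becomes 5 + 8 + 1 + 5 = 19.
y: target moment 19×626 = 11894; current 5·450 + 8·183 + 1·293 = 4007; the counterweight supplies 7887, so y = 7887/5 ≈ 1577.40.

y ≈ 1577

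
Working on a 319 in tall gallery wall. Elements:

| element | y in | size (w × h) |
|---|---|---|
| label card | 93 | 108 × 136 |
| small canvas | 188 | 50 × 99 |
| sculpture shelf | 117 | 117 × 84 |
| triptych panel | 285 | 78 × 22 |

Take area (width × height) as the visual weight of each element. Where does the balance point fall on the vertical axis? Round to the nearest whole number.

Taking area as weight: label card 108·136 = 14688, small canvas 50·99 = 4950, sculpture shelf 117·84 = 9828, triptych panel 78·22 = 1716. Sum 31182.
Σw·y = 14688·93 + 4950·188 + 9828·117 + 1716·285 = 3935520, so ȳ = 3935520/31182 ≈ 126.21.

y ≈ 126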